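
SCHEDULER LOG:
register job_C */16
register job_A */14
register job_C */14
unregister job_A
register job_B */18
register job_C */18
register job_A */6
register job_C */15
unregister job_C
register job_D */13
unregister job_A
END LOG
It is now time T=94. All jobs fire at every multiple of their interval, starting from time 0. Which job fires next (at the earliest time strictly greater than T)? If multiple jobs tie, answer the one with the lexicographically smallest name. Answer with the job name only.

Op 1: register job_C */16 -> active={job_C:*/16}
Op 2: register job_A */14 -> active={job_A:*/14, job_C:*/16}
Op 3: register job_C */14 -> active={job_A:*/14, job_C:*/14}
Op 4: unregister job_A -> active={job_C:*/14}
Op 5: register job_B */18 -> active={job_B:*/18, job_C:*/14}
Op 6: register job_C */18 -> active={job_B:*/18, job_C:*/18}
Op 7: register job_A */6 -> active={job_A:*/6, job_B:*/18, job_C:*/18}
Op 8: register job_C */15 -> active={job_A:*/6, job_B:*/18, job_C:*/15}
Op 9: unregister job_C -> active={job_A:*/6, job_B:*/18}
Op 10: register job_D */13 -> active={job_A:*/6, job_B:*/18, job_D:*/13}
Op 11: unregister job_A -> active={job_B:*/18, job_D:*/13}
  job_B: interval 18, next fire after T=94 is 108
  job_D: interval 13, next fire after T=94 is 104
Earliest = 104, winner (lex tiebreak) = job_D

Answer: job_D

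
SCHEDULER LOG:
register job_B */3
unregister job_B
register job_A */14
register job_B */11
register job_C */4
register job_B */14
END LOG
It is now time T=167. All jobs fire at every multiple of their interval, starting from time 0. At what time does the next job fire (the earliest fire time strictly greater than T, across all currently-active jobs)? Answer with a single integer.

Answer: 168

Derivation:
Op 1: register job_B */3 -> active={job_B:*/3}
Op 2: unregister job_B -> active={}
Op 3: register job_A */14 -> active={job_A:*/14}
Op 4: register job_B */11 -> active={job_A:*/14, job_B:*/11}
Op 5: register job_C */4 -> active={job_A:*/14, job_B:*/11, job_C:*/4}
Op 6: register job_B */14 -> active={job_A:*/14, job_B:*/14, job_C:*/4}
  job_A: interval 14, next fire after T=167 is 168
  job_B: interval 14, next fire after T=167 is 168
  job_C: interval 4, next fire after T=167 is 168
Earliest fire time = 168 (job job_A)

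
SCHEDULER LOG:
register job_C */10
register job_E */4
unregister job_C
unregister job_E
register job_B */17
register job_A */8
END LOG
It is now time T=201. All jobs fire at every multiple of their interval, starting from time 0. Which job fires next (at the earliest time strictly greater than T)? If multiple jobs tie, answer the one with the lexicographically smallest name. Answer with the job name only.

Op 1: register job_C */10 -> active={job_C:*/10}
Op 2: register job_E */4 -> active={job_C:*/10, job_E:*/4}
Op 3: unregister job_C -> active={job_E:*/4}
Op 4: unregister job_E -> active={}
Op 5: register job_B */17 -> active={job_B:*/17}
Op 6: register job_A */8 -> active={job_A:*/8, job_B:*/17}
  job_A: interval 8, next fire after T=201 is 208
  job_B: interval 17, next fire after T=201 is 204
Earliest = 204, winner (lex tiebreak) = job_B

Answer: job_B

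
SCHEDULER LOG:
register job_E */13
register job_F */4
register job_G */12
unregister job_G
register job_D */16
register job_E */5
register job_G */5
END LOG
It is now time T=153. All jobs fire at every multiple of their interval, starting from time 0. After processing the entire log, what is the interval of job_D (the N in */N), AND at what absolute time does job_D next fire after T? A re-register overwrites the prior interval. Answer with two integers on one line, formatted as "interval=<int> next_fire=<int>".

Answer: interval=16 next_fire=160

Derivation:
Op 1: register job_E */13 -> active={job_E:*/13}
Op 2: register job_F */4 -> active={job_E:*/13, job_F:*/4}
Op 3: register job_G */12 -> active={job_E:*/13, job_F:*/4, job_G:*/12}
Op 4: unregister job_G -> active={job_E:*/13, job_F:*/4}
Op 5: register job_D */16 -> active={job_D:*/16, job_E:*/13, job_F:*/4}
Op 6: register job_E */5 -> active={job_D:*/16, job_E:*/5, job_F:*/4}
Op 7: register job_G */5 -> active={job_D:*/16, job_E:*/5, job_F:*/4, job_G:*/5}
Final interval of job_D = 16
Next fire of job_D after T=153: (153//16+1)*16 = 160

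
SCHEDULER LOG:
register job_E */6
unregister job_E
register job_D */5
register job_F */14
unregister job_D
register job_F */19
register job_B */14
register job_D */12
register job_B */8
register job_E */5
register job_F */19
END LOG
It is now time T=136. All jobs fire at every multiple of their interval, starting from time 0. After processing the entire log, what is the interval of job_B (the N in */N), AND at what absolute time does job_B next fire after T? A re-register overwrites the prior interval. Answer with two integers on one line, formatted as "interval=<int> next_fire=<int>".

Op 1: register job_E */6 -> active={job_E:*/6}
Op 2: unregister job_E -> active={}
Op 3: register job_D */5 -> active={job_D:*/5}
Op 4: register job_F */14 -> active={job_D:*/5, job_F:*/14}
Op 5: unregister job_D -> active={job_F:*/14}
Op 6: register job_F */19 -> active={job_F:*/19}
Op 7: register job_B */14 -> active={job_B:*/14, job_F:*/19}
Op 8: register job_D */12 -> active={job_B:*/14, job_D:*/12, job_F:*/19}
Op 9: register job_B */8 -> active={job_B:*/8, job_D:*/12, job_F:*/19}
Op 10: register job_E */5 -> active={job_B:*/8, job_D:*/12, job_E:*/5, job_F:*/19}
Op 11: register job_F */19 -> active={job_B:*/8, job_D:*/12, job_E:*/5, job_F:*/19}
Final interval of job_B = 8
Next fire of job_B after T=136: (136//8+1)*8 = 144

Answer: interval=8 next_fire=144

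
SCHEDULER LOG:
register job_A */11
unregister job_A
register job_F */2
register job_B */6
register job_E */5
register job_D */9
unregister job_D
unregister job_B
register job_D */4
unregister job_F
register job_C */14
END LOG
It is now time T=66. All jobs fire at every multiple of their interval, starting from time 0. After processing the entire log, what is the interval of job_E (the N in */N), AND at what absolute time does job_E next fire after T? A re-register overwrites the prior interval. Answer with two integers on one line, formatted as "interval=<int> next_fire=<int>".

Answer: interval=5 next_fire=70

Derivation:
Op 1: register job_A */11 -> active={job_A:*/11}
Op 2: unregister job_A -> active={}
Op 3: register job_F */2 -> active={job_F:*/2}
Op 4: register job_B */6 -> active={job_B:*/6, job_F:*/2}
Op 5: register job_E */5 -> active={job_B:*/6, job_E:*/5, job_F:*/2}
Op 6: register job_D */9 -> active={job_B:*/6, job_D:*/9, job_E:*/5, job_F:*/2}
Op 7: unregister job_D -> active={job_B:*/6, job_E:*/5, job_F:*/2}
Op 8: unregister job_B -> active={job_E:*/5, job_F:*/2}
Op 9: register job_D */4 -> active={job_D:*/4, job_E:*/5, job_F:*/2}
Op 10: unregister job_F -> active={job_D:*/4, job_E:*/5}
Op 11: register job_C */14 -> active={job_C:*/14, job_D:*/4, job_E:*/5}
Final interval of job_E = 5
Next fire of job_E after T=66: (66//5+1)*5 = 70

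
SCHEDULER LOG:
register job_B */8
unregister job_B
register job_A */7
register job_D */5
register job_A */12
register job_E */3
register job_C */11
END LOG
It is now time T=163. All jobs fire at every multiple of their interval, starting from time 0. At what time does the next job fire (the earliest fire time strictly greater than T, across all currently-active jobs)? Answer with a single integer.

Answer: 165

Derivation:
Op 1: register job_B */8 -> active={job_B:*/8}
Op 2: unregister job_B -> active={}
Op 3: register job_A */7 -> active={job_A:*/7}
Op 4: register job_D */5 -> active={job_A:*/7, job_D:*/5}
Op 5: register job_A */12 -> active={job_A:*/12, job_D:*/5}
Op 6: register job_E */3 -> active={job_A:*/12, job_D:*/5, job_E:*/3}
Op 7: register job_C */11 -> active={job_A:*/12, job_C:*/11, job_D:*/5, job_E:*/3}
  job_A: interval 12, next fire after T=163 is 168
  job_C: interval 11, next fire after T=163 is 165
  job_D: interval 5, next fire after T=163 is 165
  job_E: interval 3, next fire after T=163 is 165
Earliest fire time = 165 (job job_C)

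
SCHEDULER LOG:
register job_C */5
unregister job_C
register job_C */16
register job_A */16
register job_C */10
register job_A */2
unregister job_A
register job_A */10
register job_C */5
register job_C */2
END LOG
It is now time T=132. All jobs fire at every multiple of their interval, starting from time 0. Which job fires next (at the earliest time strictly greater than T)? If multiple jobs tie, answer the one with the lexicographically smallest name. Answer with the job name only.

Answer: job_C

Derivation:
Op 1: register job_C */5 -> active={job_C:*/5}
Op 2: unregister job_C -> active={}
Op 3: register job_C */16 -> active={job_C:*/16}
Op 4: register job_A */16 -> active={job_A:*/16, job_C:*/16}
Op 5: register job_C */10 -> active={job_A:*/16, job_C:*/10}
Op 6: register job_A */2 -> active={job_A:*/2, job_C:*/10}
Op 7: unregister job_A -> active={job_C:*/10}
Op 8: register job_A */10 -> active={job_A:*/10, job_C:*/10}
Op 9: register job_C */5 -> active={job_A:*/10, job_C:*/5}
Op 10: register job_C */2 -> active={job_A:*/10, job_C:*/2}
  job_A: interval 10, next fire after T=132 is 140
  job_C: interval 2, next fire after T=132 is 134
Earliest = 134, winner (lex tiebreak) = job_C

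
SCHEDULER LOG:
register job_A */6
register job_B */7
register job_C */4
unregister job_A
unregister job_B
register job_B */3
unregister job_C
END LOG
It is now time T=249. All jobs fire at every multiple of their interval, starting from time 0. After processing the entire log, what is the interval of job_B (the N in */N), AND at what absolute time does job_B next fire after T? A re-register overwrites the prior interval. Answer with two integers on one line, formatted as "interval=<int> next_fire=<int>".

Answer: interval=3 next_fire=252

Derivation:
Op 1: register job_A */6 -> active={job_A:*/6}
Op 2: register job_B */7 -> active={job_A:*/6, job_B:*/7}
Op 3: register job_C */4 -> active={job_A:*/6, job_B:*/7, job_C:*/4}
Op 4: unregister job_A -> active={job_B:*/7, job_C:*/4}
Op 5: unregister job_B -> active={job_C:*/4}
Op 6: register job_B */3 -> active={job_B:*/3, job_C:*/4}
Op 7: unregister job_C -> active={job_B:*/3}
Final interval of job_B = 3
Next fire of job_B after T=249: (249//3+1)*3 = 252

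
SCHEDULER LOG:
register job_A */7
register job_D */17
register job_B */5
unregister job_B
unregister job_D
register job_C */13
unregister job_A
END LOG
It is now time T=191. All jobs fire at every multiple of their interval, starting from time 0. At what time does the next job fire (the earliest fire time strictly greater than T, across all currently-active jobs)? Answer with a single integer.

Answer: 195

Derivation:
Op 1: register job_A */7 -> active={job_A:*/7}
Op 2: register job_D */17 -> active={job_A:*/7, job_D:*/17}
Op 3: register job_B */5 -> active={job_A:*/7, job_B:*/5, job_D:*/17}
Op 4: unregister job_B -> active={job_A:*/7, job_D:*/17}
Op 5: unregister job_D -> active={job_A:*/7}
Op 6: register job_C */13 -> active={job_A:*/7, job_C:*/13}
Op 7: unregister job_A -> active={job_C:*/13}
  job_C: interval 13, next fire after T=191 is 195
Earliest fire time = 195 (job job_C)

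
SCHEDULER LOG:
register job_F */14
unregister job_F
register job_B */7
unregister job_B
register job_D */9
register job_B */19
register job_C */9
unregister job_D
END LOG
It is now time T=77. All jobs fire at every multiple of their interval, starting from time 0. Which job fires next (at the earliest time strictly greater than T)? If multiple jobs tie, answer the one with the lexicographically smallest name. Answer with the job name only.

Op 1: register job_F */14 -> active={job_F:*/14}
Op 2: unregister job_F -> active={}
Op 3: register job_B */7 -> active={job_B:*/7}
Op 4: unregister job_B -> active={}
Op 5: register job_D */9 -> active={job_D:*/9}
Op 6: register job_B */19 -> active={job_B:*/19, job_D:*/9}
Op 7: register job_C */9 -> active={job_B:*/19, job_C:*/9, job_D:*/9}
Op 8: unregister job_D -> active={job_B:*/19, job_C:*/9}
  job_B: interval 19, next fire after T=77 is 95
  job_C: interval 9, next fire after T=77 is 81
Earliest = 81, winner (lex tiebreak) = job_C

Answer: job_C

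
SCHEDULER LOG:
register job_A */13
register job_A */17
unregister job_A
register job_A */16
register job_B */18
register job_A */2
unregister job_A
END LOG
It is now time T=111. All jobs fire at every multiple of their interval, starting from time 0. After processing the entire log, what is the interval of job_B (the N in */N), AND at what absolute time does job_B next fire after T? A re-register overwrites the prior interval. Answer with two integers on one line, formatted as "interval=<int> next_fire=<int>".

Op 1: register job_A */13 -> active={job_A:*/13}
Op 2: register job_A */17 -> active={job_A:*/17}
Op 3: unregister job_A -> active={}
Op 4: register job_A */16 -> active={job_A:*/16}
Op 5: register job_B */18 -> active={job_A:*/16, job_B:*/18}
Op 6: register job_A */2 -> active={job_A:*/2, job_B:*/18}
Op 7: unregister job_A -> active={job_B:*/18}
Final interval of job_B = 18
Next fire of job_B after T=111: (111//18+1)*18 = 126

Answer: interval=18 next_fire=126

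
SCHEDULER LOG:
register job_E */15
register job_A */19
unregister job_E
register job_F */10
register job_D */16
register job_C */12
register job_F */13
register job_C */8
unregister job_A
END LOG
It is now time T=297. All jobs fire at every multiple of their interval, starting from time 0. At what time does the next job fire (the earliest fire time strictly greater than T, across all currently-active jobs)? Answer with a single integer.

Op 1: register job_E */15 -> active={job_E:*/15}
Op 2: register job_A */19 -> active={job_A:*/19, job_E:*/15}
Op 3: unregister job_E -> active={job_A:*/19}
Op 4: register job_F */10 -> active={job_A:*/19, job_F:*/10}
Op 5: register job_D */16 -> active={job_A:*/19, job_D:*/16, job_F:*/10}
Op 6: register job_C */12 -> active={job_A:*/19, job_C:*/12, job_D:*/16, job_F:*/10}
Op 7: register job_F */13 -> active={job_A:*/19, job_C:*/12, job_D:*/16, job_F:*/13}
Op 8: register job_C */8 -> active={job_A:*/19, job_C:*/8, job_D:*/16, job_F:*/13}
Op 9: unregister job_A -> active={job_C:*/8, job_D:*/16, job_F:*/13}
  job_C: interval 8, next fire after T=297 is 304
  job_D: interval 16, next fire after T=297 is 304
  job_F: interval 13, next fire after T=297 is 299
Earliest fire time = 299 (job job_F)

Answer: 299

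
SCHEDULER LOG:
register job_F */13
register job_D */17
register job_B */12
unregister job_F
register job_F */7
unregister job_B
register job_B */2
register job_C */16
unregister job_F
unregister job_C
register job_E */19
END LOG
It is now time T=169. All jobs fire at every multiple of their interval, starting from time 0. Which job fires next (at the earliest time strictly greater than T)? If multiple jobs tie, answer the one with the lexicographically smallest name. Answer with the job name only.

Op 1: register job_F */13 -> active={job_F:*/13}
Op 2: register job_D */17 -> active={job_D:*/17, job_F:*/13}
Op 3: register job_B */12 -> active={job_B:*/12, job_D:*/17, job_F:*/13}
Op 4: unregister job_F -> active={job_B:*/12, job_D:*/17}
Op 5: register job_F */7 -> active={job_B:*/12, job_D:*/17, job_F:*/7}
Op 6: unregister job_B -> active={job_D:*/17, job_F:*/7}
Op 7: register job_B */2 -> active={job_B:*/2, job_D:*/17, job_F:*/7}
Op 8: register job_C */16 -> active={job_B:*/2, job_C:*/16, job_D:*/17, job_F:*/7}
Op 9: unregister job_F -> active={job_B:*/2, job_C:*/16, job_D:*/17}
Op 10: unregister job_C -> active={job_B:*/2, job_D:*/17}
Op 11: register job_E */19 -> active={job_B:*/2, job_D:*/17, job_E:*/19}
  job_B: interval 2, next fire after T=169 is 170
  job_D: interval 17, next fire after T=169 is 170
  job_E: interval 19, next fire after T=169 is 171
Earliest = 170, winner (lex tiebreak) = job_B

Answer: job_B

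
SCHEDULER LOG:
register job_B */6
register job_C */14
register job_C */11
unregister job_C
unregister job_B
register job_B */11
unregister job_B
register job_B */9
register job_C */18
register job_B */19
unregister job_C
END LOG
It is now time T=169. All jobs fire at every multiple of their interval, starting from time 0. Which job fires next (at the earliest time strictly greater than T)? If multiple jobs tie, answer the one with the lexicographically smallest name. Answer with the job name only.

Answer: job_B

Derivation:
Op 1: register job_B */6 -> active={job_B:*/6}
Op 2: register job_C */14 -> active={job_B:*/6, job_C:*/14}
Op 3: register job_C */11 -> active={job_B:*/6, job_C:*/11}
Op 4: unregister job_C -> active={job_B:*/6}
Op 5: unregister job_B -> active={}
Op 6: register job_B */11 -> active={job_B:*/11}
Op 7: unregister job_B -> active={}
Op 8: register job_B */9 -> active={job_B:*/9}
Op 9: register job_C */18 -> active={job_B:*/9, job_C:*/18}
Op 10: register job_B */19 -> active={job_B:*/19, job_C:*/18}
Op 11: unregister job_C -> active={job_B:*/19}
  job_B: interval 19, next fire after T=169 is 171
Earliest = 171, winner (lex tiebreak) = job_B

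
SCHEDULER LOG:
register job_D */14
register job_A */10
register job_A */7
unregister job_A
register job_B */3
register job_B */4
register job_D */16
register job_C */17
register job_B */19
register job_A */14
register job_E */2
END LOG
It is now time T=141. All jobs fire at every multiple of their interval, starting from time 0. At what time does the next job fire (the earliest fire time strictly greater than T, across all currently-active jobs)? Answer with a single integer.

Answer: 142

Derivation:
Op 1: register job_D */14 -> active={job_D:*/14}
Op 2: register job_A */10 -> active={job_A:*/10, job_D:*/14}
Op 3: register job_A */7 -> active={job_A:*/7, job_D:*/14}
Op 4: unregister job_A -> active={job_D:*/14}
Op 5: register job_B */3 -> active={job_B:*/3, job_D:*/14}
Op 6: register job_B */4 -> active={job_B:*/4, job_D:*/14}
Op 7: register job_D */16 -> active={job_B:*/4, job_D:*/16}
Op 8: register job_C */17 -> active={job_B:*/4, job_C:*/17, job_D:*/16}
Op 9: register job_B */19 -> active={job_B:*/19, job_C:*/17, job_D:*/16}
Op 10: register job_A */14 -> active={job_A:*/14, job_B:*/19, job_C:*/17, job_D:*/16}
Op 11: register job_E */2 -> active={job_A:*/14, job_B:*/19, job_C:*/17, job_D:*/16, job_E:*/2}
  job_A: interval 14, next fire after T=141 is 154
  job_B: interval 19, next fire after T=141 is 152
  job_C: interval 17, next fire after T=141 is 153
  job_D: interval 16, next fire after T=141 is 144
  job_E: interval 2, next fire after T=141 is 142
Earliest fire time = 142 (job job_E)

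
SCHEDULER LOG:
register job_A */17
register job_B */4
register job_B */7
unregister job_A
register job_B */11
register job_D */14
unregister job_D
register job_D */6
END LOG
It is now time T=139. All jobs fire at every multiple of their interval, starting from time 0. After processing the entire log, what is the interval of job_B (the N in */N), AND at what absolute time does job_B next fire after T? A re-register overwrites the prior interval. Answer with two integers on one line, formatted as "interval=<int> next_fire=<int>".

Op 1: register job_A */17 -> active={job_A:*/17}
Op 2: register job_B */4 -> active={job_A:*/17, job_B:*/4}
Op 3: register job_B */7 -> active={job_A:*/17, job_B:*/7}
Op 4: unregister job_A -> active={job_B:*/7}
Op 5: register job_B */11 -> active={job_B:*/11}
Op 6: register job_D */14 -> active={job_B:*/11, job_D:*/14}
Op 7: unregister job_D -> active={job_B:*/11}
Op 8: register job_D */6 -> active={job_B:*/11, job_D:*/6}
Final interval of job_B = 11
Next fire of job_B after T=139: (139//11+1)*11 = 143

Answer: interval=11 next_fire=143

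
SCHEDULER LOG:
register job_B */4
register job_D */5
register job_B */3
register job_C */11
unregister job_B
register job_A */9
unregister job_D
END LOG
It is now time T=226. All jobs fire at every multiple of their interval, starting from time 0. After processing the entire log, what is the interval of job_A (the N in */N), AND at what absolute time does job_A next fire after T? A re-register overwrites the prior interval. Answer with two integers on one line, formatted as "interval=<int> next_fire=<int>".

Op 1: register job_B */4 -> active={job_B:*/4}
Op 2: register job_D */5 -> active={job_B:*/4, job_D:*/5}
Op 3: register job_B */3 -> active={job_B:*/3, job_D:*/5}
Op 4: register job_C */11 -> active={job_B:*/3, job_C:*/11, job_D:*/5}
Op 5: unregister job_B -> active={job_C:*/11, job_D:*/5}
Op 6: register job_A */9 -> active={job_A:*/9, job_C:*/11, job_D:*/5}
Op 7: unregister job_D -> active={job_A:*/9, job_C:*/11}
Final interval of job_A = 9
Next fire of job_A after T=226: (226//9+1)*9 = 234

Answer: interval=9 next_fire=234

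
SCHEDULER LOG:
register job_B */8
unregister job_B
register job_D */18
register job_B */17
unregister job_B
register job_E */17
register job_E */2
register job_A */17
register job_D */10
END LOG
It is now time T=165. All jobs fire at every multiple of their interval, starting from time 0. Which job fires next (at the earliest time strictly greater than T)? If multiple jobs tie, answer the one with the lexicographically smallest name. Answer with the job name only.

Answer: job_E

Derivation:
Op 1: register job_B */8 -> active={job_B:*/8}
Op 2: unregister job_B -> active={}
Op 3: register job_D */18 -> active={job_D:*/18}
Op 4: register job_B */17 -> active={job_B:*/17, job_D:*/18}
Op 5: unregister job_B -> active={job_D:*/18}
Op 6: register job_E */17 -> active={job_D:*/18, job_E:*/17}
Op 7: register job_E */2 -> active={job_D:*/18, job_E:*/2}
Op 8: register job_A */17 -> active={job_A:*/17, job_D:*/18, job_E:*/2}
Op 9: register job_D */10 -> active={job_A:*/17, job_D:*/10, job_E:*/2}
  job_A: interval 17, next fire after T=165 is 170
  job_D: interval 10, next fire after T=165 is 170
  job_E: interval 2, next fire after T=165 is 166
Earliest = 166, winner (lex tiebreak) = job_E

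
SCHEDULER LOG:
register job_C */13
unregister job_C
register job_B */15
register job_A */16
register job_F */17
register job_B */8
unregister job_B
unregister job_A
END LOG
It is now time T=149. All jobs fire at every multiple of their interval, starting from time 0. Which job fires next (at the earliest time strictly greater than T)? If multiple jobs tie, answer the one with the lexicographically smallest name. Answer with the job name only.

Op 1: register job_C */13 -> active={job_C:*/13}
Op 2: unregister job_C -> active={}
Op 3: register job_B */15 -> active={job_B:*/15}
Op 4: register job_A */16 -> active={job_A:*/16, job_B:*/15}
Op 5: register job_F */17 -> active={job_A:*/16, job_B:*/15, job_F:*/17}
Op 6: register job_B */8 -> active={job_A:*/16, job_B:*/8, job_F:*/17}
Op 7: unregister job_B -> active={job_A:*/16, job_F:*/17}
Op 8: unregister job_A -> active={job_F:*/17}
  job_F: interval 17, next fire after T=149 is 153
Earliest = 153, winner (lex tiebreak) = job_F

Answer: job_F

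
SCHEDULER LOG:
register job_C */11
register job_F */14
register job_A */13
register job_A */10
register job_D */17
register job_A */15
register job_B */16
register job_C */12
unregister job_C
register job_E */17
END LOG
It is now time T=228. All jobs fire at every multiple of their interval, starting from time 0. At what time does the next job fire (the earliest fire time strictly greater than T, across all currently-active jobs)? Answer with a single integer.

Answer: 238

Derivation:
Op 1: register job_C */11 -> active={job_C:*/11}
Op 2: register job_F */14 -> active={job_C:*/11, job_F:*/14}
Op 3: register job_A */13 -> active={job_A:*/13, job_C:*/11, job_F:*/14}
Op 4: register job_A */10 -> active={job_A:*/10, job_C:*/11, job_F:*/14}
Op 5: register job_D */17 -> active={job_A:*/10, job_C:*/11, job_D:*/17, job_F:*/14}
Op 6: register job_A */15 -> active={job_A:*/15, job_C:*/11, job_D:*/17, job_F:*/14}
Op 7: register job_B */16 -> active={job_A:*/15, job_B:*/16, job_C:*/11, job_D:*/17, job_F:*/14}
Op 8: register job_C */12 -> active={job_A:*/15, job_B:*/16, job_C:*/12, job_D:*/17, job_F:*/14}
Op 9: unregister job_C -> active={job_A:*/15, job_B:*/16, job_D:*/17, job_F:*/14}
Op 10: register job_E */17 -> active={job_A:*/15, job_B:*/16, job_D:*/17, job_E:*/17, job_F:*/14}
  job_A: interval 15, next fire after T=228 is 240
  job_B: interval 16, next fire after T=228 is 240
  job_D: interval 17, next fire after T=228 is 238
  job_E: interval 17, next fire after T=228 is 238
  job_F: interval 14, next fire after T=228 is 238
Earliest fire time = 238 (job job_D)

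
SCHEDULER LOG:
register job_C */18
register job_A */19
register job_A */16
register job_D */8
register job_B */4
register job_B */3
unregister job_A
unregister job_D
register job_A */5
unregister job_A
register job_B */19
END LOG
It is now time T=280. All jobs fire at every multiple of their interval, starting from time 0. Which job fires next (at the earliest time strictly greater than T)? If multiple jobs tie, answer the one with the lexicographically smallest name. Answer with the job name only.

Answer: job_B

Derivation:
Op 1: register job_C */18 -> active={job_C:*/18}
Op 2: register job_A */19 -> active={job_A:*/19, job_C:*/18}
Op 3: register job_A */16 -> active={job_A:*/16, job_C:*/18}
Op 4: register job_D */8 -> active={job_A:*/16, job_C:*/18, job_D:*/8}
Op 5: register job_B */4 -> active={job_A:*/16, job_B:*/4, job_C:*/18, job_D:*/8}
Op 6: register job_B */3 -> active={job_A:*/16, job_B:*/3, job_C:*/18, job_D:*/8}
Op 7: unregister job_A -> active={job_B:*/3, job_C:*/18, job_D:*/8}
Op 8: unregister job_D -> active={job_B:*/3, job_C:*/18}
Op 9: register job_A */5 -> active={job_A:*/5, job_B:*/3, job_C:*/18}
Op 10: unregister job_A -> active={job_B:*/3, job_C:*/18}
Op 11: register job_B */19 -> active={job_B:*/19, job_C:*/18}
  job_B: interval 19, next fire after T=280 is 285
  job_C: interval 18, next fire after T=280 is 288
Earliest = 285, winner (lex tiebreak) = job_B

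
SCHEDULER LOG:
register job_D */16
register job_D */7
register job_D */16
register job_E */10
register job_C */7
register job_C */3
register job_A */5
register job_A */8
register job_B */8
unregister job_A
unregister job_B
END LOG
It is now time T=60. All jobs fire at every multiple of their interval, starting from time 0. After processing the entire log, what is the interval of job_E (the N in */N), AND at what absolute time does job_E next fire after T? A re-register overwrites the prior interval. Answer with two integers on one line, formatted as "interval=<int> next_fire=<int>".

Answer: interval=10 next_fire=70

Derivation:
Op 1: register job_D */16 -> active={job_D:*/16}
Op 2: register job_D */7 -> active={job_D:*/7}
Op 3: register job_D */16 -> active={job_D:*/16}
Op 4: register job_E */10 -> active={job_D:*/16, job_E:*/10}
Op 5: register job_C */7 -> active={job_C:*/7, job_D:*/16, job_E:*/10}
Op 6: register job_C */3 -> active={job_C:*/3, job_D:*/16, job_E:*/10}
Op 7: register job_A */5 -> active={job_A:*/5, job_C:*/3, job_D:*/16, job_E:*/10}
Op 8: register job_A */8 -> active={job_A:*/8, job_C:*/3, job_D:*/16, job_E:*/10}
Op 9: register job_B */8 -> active={job_A:*/8, job_B:*/8, job_C:*/3, job_D:*/16, job_E:*/10}
Op 10: unregister job_A -> active={job_B:*/8, job_C:*/3, job_D:*/16, job_E:*/10}
Op 11: unregister job_B -> active={job_C:*/3, job_D:*/16, job_E:*/10}
Final interval of job_E = 10
Next fire of job_E after T=60: (60//10+1)*10 = 70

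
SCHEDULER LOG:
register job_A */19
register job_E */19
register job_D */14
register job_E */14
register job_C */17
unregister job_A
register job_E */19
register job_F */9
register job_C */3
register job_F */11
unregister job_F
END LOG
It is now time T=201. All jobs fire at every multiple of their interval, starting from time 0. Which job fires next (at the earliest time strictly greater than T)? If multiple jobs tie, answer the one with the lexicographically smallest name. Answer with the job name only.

Answer: job_C

Derivation:
Op 1: register job_A */19 -> active={job_A:*/19}
Op 2: register job_E */19 -> active={job_A:*/19, job_E:*/19}
Op 3: register job_D */14 -> active={job_A:*/19, job_D:*/14, job_E:*/19}
Op 4: register job_E */14 -> active={job_A:*/19, job_D:*/14, job_E:*/14}
Op 5: register job_C */17 -> active={job_A:*/19, job_C:*/17, job_D:*/14, job_E:*/14}
Op 6: unregister job_A -> active={job_C:*/17, job_D:*/14, job_E:*/14}
Op 7: register job_E */19 -> active={job_C:*/17, job_D:*/14, job_E:*/19}
Op 8: register job_F */9 -> active={job_C:*/17, job_D:*/14, job_E:*/19, job_F:*/9}
Op 9: register job_C */3 -> active={job_C:*/3, job_D:*/14, job_E:*/19, job_F:*/9}
Op 10: register job_F */11 -> active={job_C:*/3, job_D:*/14, job_E:*/19, job_F:*/11}
Op 11: unregister job_F -> active={job_C:*/3, job_D:*/14, job_E:*/19}
  job_C: interval 3, next fire after T=201 is 204
  job_D: interval 14, next fire after T=201 is 210
  job_E: interval 19, next fire after T=201 is 209
Earliest = 204, winner (lex tiebreak) = job_C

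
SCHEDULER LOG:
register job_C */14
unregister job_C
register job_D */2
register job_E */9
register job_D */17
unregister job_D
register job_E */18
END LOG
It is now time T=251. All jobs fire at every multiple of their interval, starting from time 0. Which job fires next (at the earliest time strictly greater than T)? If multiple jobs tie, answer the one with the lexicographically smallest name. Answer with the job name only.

Op 1: register job_C */14 -> active={job_C:*/14}
Op 2: unregister job_C -> active={}
Op 3: register job_D */2 -> active={job_D:*/2}
Op 4: register job_E */9 -> active={job_D:*/2, job_E:*/9}
Op 5: register job_D */17 -> active={job_D:*/17, job_E:*/9}
Op 6: unregister job_D -> active={job_E:*/9}
Op 7: register job_E */18 -> active={job_E:*/18}
  job_E: interval 18, next fire after T=251 is 252
Earliest = 252, winner (lex tiebreak) = job_E

Answer: job_E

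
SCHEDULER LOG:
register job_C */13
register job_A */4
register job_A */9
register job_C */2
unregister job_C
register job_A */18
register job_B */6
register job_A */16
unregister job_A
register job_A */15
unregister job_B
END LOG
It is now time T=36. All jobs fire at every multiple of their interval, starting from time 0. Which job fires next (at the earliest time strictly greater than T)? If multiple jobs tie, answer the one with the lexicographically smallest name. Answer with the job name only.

Answer: job_A

Derivation:
Op 1: register job_C */13 -> active={job_C:*/13}
Op 2: register job_A */4 -> active={job_A:*/4, job_C:*/13}
Op 3: register job_A */9 -> active={job_A:*/9, job_C:*/13}
Op 4: register job_C */2 -> active={job_A:*/9, job_C:*/2}
Op 5: unregister job_C -> active={job_A:*/9}
Op 6: register job_A */18 -> active={job_A:*/18}
Op 7: register job_B */6 -> active={job_A:*/18, job_B:*/6}
Op 8: register job_A */16 -> active={job_A:*/16, job_B:*/6}
Op 9: unregister job_A -> active={job_B:*/6}
Op 10: register job_A */15 -> active={job_A:*/15, job_B:*/6}
Op 11: unregister job_B -> active={job_A:*/15}
  job_A: interval 15, next fire after T=36 is 45
Earliest = 45, winner (lex tiebreak) = job_A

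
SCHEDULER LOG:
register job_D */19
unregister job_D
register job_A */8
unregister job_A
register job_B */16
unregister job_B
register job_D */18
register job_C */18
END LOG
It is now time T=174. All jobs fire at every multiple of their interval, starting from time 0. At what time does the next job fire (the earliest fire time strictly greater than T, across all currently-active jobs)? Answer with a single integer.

Answer: 180

Derivation:
Op 1: register job_D */19 -> active={job_D:*/19}
Op 2: unregister job_D -> active={}
Op 3: register job_A */8 -> active={job_A:*/8}
Op 4: unregister job_A -> active={}
Op 5: register job_B */16 -> active={job_B:*/16}
Op 6: unregister job_B -> active={}
Op 7: register job_D */18 -> active={job_D:*/18}
Op 8: register job_C */18 -> active={job_C:*/18, job_D:*/18}
  job_C: interval 18, next fire after T=174 is 180
  job_D: interval 18, next fire after T=174 is 180
Earliest fire time = 180 (job job_C)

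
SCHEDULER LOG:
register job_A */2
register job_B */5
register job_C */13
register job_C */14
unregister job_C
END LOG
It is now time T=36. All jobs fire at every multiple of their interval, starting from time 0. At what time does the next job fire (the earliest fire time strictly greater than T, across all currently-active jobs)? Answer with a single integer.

Op 1: register job_A */2 -> active={job_A:*/2}
Op 2: register job_B */5 -> active={job_A:*/2, job_B:*/5}
Op 3: register job_C */13 -> active={job_A:*/2, job_B:*/5, job_C:*/13}
Op 4: register job_C */14 -> active={job_A:*/2, job_B:*/5, job_C:*/14}
Op 5: unregister job_C -> active={job_A:*/2, job_B:*/5}
  job_A: interval 2, next fire after T=36 is 38
  job_B: interval 5, next fire after T=36 is 40
Earliest fire time = 38 (job job_A)

Answer: 38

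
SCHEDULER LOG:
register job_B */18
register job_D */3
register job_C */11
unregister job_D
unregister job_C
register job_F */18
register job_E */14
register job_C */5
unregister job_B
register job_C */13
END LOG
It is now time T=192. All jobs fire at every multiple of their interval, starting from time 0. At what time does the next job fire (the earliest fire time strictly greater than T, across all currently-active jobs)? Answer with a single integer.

Answer: 195

Derivation:
Op 1: register job_B */18 -> active={job_B:*/18}
Op 2: register job_D */3 -> active={job_B:*/18, job_D:*/3}
Op 3: register job_C */11 -> active={job_B:*/18, job_C:*/11, job_D:*/3}
Op 4: unregister job_D -> active={job_B:*/18, job_C:*/11}
Op 5: unregister job_C -> active={job_B:*/18}
Op 6: register job_F */18 -> active={job_B:*/18, job_F:*/18}
Op 7: register job_E */14 -> active={job_B:*/18, job_E:*/14, job_F:*/18}
Op 8: register job_C */5 -> active={job_B:*/18, job_C:*/5, job_E:*/14, job_F:*/18}
Op 9: unregister job_B -> active={job_C:*/5, job_E:*/14, job_F:*/18}
Op 10: register job_C */13 -> active={job_C:*/13, job_E:*/14, job_F:*/18}
  job_C: interval 13, next fire after T=192 is 195
  job_E: interval 14, next fire after T=192 is 196
  job_F: interval 18, next fire after T=192 is 198
Earliest fire time = 195 (job job_C)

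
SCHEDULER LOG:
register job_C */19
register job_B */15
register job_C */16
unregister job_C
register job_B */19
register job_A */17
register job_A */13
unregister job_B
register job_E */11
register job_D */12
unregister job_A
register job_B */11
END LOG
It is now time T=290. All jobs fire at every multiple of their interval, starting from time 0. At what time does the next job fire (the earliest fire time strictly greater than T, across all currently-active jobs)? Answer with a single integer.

Op 1: register job_C */19 -> active={job_C:*/19}
Op 2: register job_B */15 -> active={job_B:*/15, job_C:*/19}
Op 3: register job_C */16 -> active={job_B:*/15, job_C:*/16}
Op 4: unregister job_C -> active={job_B:*/15}
Op 5: register job_B */19 -> active={job_B:*/19}
Op 6: register job_A */17 -> active={job_A:*/17, job_B:*/19}
Op 7: register job_A */13 -> active={job_A:*/13, job_B:*/19}
Op 8: unregister job_B -> active={job_A:*/13}
Op 9: register job_E */11 -> active={job_A:*/13, job_E:*/11}
Op 10: register job_D */12 -> active={job_A:*/13, job_D:*/12, job_E:*/11}
Op 11: unregister job_A -> active={job_D:*/12, job_E:*/11}
Op 12: register job_B */11 -> active={job_B:*/11, job_D:*/12, job_E:*/11}
  job_B: interval 11, next fire after T=290 is 297
  job_D: interval 12, next fire after T=290 is 300
  job_E: interval 11, next fire after T=290 is 297
Earliest fire time = 297 (job job_B)

Answer: 297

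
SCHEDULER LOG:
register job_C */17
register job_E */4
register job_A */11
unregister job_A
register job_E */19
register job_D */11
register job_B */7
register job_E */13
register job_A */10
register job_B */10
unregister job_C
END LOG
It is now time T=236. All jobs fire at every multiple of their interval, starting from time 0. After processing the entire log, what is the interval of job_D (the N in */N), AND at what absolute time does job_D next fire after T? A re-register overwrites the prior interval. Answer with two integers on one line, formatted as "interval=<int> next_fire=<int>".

Answer: interval=11 next_fire=242

Derivation:
Op 1: register job_C */17 -> active={job_C:*/17}
Op 2: register job_E */4 -> active={job_C:*/17, job_E:*/4}
Op 3: register job_A */11 -> active={job_A:*/11, job_C:*/17, job_E:*/4}
Op 4: unregister job_A -> active={job_C:*/17, job_E:*/4}
Op 5: register job_E */19 -> active={job_C:*/17, job_E:*/19}
Op 6: register job_D */11 -> active={job_C:*/17, job_D:*/11, job_E:*/19}
Op 7: register job_B */7 -> active={job_B:*/7, job_C:*/17, job_D:*/11, job_E:*/19}
Op 8: register job_E */13 -> active={job_B:*/7, job_C:*/17, job_D:*/11, job_E:*/13}
Op 9: register job_A */10 -> active={job_A:*/10, job_B:*/7, job_C:*/17, job_D:*/11, job_E:*/13}
Op 10: register job_B */10 -> active={job_A:*/10, job_B:*/10, job_C:*/17, job_D:*/11, job_E:*/13}
Op 11: unregister job_C -> active={job_A:*/10, job_B:*/10, job_D:*/11, job_E:*/13}
Final interval of job_D = 11
Next fire of job_D after T=236: (236//11+1)*11 = 242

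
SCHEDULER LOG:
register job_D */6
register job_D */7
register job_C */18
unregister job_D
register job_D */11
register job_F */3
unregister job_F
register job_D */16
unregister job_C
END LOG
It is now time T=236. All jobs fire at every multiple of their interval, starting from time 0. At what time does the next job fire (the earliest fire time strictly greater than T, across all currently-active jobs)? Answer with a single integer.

Answer: 240

Derivation:
Op 1: register job_D */6 -> active={job_D:*/6}
Op 2: register job_D */7 -> active={job_D:*/7}
Op 3: register job_C */18 -> active={job_C:*/18, job_D:*/7}
Op 4: unregister job_D -> active={job_C:*/18}
Op 5: register job_D */11 -> active={job_C:*/18, job_D:*/11}
Op 6: register job_F */3 -> active={job_C:*/18, job_D:*/11, job_F:*/3}
Op 7: unregister job_F -> active={job_C:*/18, job_D:*/11}
Op 8: register job_D */16 -> active={job_C:*/18, job_D:*/16}
Op 9: unregister job_C -> active={job_D:*/16}
  job_D: interval 16, next fire after T=236 is 240
Earliest fire time = 240 (job job_D)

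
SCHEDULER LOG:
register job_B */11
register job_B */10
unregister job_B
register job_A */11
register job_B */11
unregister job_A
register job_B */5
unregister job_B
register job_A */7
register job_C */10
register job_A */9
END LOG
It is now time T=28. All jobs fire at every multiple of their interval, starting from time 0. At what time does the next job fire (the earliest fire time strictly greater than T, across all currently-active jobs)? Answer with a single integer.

Op 1: register job_B */11 -> active={job_B:*/11}
Op 2: register job_B */10 -> active={job_B:*/10}
Op 3: unregister job_B -> active={}
Op 4: register job_A */11 -> active={job_A:*/11}
Op 5: register job_B */11 -> active={job_A:*/11, job_B:*/11}
Op 6: unregister job_A -> active={job_B:*/11}
Op 7: register job_B */5 -> active={job_B:*/5}
Op 8: unregister job_B -> active={}
Op 9: register job_A */7 -> active={job_A:*/7}
Op 10: register job_C */10 -> active={job_A:*/7, job_C:*/10}
Op 11: register job_A */9 -> active={job_A:*/9, job_C:*/10}
  job_A: interval 9, next fire after T=28 is 36
  job_C: interval 10, next fire after T=28 is 30
Earliest fire time = 30 (job job_C)

Answer: 30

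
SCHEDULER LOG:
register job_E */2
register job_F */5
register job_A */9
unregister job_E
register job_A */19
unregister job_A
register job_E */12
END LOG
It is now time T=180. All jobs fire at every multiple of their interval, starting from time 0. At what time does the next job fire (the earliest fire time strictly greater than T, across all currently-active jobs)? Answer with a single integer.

Op 1: register job_E */2 -> active={job_E:*/2}
Op 2: register job_F */5 -> active={job_E:*/2, job_F:*/5}
Op 3: register job_A */9 -> active={job_A:*/9, job_E:*/2, job_F:*/5}
Op 4: unregister job_E -> active={job_A:*/9, job_F:*/5}
Op 5: register job_A */19 -> active={job_A:*/19, job_F:*/5}
Op 6: unregister job_A -> active={job_F:*/5}
Op 7: register job_E */12 -> active={job_E:*/12, job_F:*/5}
  job_E: interval 12, next fire after T=180 is 192
  job_F: interval 5, next fire after T=180 is 185
Earliest fire time = 185 (job job_F)

Answer: 185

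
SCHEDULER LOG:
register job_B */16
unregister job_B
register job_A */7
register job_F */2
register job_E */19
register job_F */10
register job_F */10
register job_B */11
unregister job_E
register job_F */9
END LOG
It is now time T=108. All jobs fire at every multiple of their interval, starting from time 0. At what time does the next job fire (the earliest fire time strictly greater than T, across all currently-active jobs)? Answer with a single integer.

Op 1: register job_B */16 -> active={job_B:*/16}
Op 2: unregister job_B -> active={}
Op 3: register job_A */7 -> active={job_A:*/7}
Op 4: register job_F */2 -> active={job_A:*/7, job_F:*/2}
Op 5: register job_E */19 -> active={job_A:*/7, job_E:*/19, job_F:*/2}
Op 6: register job_F */10 -> active={job_A:*/7, job_E:*/19, job_F:*/10}
Op 7: register job_F */10 -> active={job_A:*/7, job_E:*/19, job_F:*/10}
Op 8: register job_B */11 -> active={job_A:*/7, job_B:*/11, job_E:*/19, job_F:*/10}
Op 9: unregister job_E -> active={job_A:*/7, job_B:*/11, job_F:*/10}
Op 10: register job_F */9 -> active={job_A:*/7, job_B:*/11, job_F:*/9}
  job_A: interval 7, next fire after T=108 is 112
  job_B: interval 11, next fire after T=108 is 110
  job_F: interval 9, next fire after T=108 is 117
Earliest fire time = 110 (job job_B)

Answer: 110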